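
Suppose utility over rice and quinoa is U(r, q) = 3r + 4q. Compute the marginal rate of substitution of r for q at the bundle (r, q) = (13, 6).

MU_r = 3, MU_q = 4, so MRS = 3/4 = 0.75 at every bundle.
At (13, 6): MRS = 0.75.
So at (13, 6) the consumer would give up 0.75 units of q for one more unit of r.

MRS = 0.75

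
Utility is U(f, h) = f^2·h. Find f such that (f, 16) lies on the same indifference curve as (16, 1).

f = 4

U(16, 1) = 256.
Set U(f, 16) = 256 and solve.
With h = 16: f^2 = 256/16 = 16; taking the square root, f = 4.
Check: U(4, 16) = 256.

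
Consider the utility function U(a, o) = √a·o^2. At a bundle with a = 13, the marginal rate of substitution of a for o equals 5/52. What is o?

o = 5

MU_a = 0.5·a^(-0.5)·o^2 and MU_o = 2·√a·o.
MRS = MU_a/MU_o = (0.25)·o/a.
Substitute a = 13: MRS = o/52. Setting o/52 = 5/52 gives o = (5/52)·52 = 5.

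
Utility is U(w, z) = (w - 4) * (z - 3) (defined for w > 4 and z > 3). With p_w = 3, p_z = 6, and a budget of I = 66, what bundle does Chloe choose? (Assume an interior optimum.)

w* = 10, z* = 6

MU_w = (z−3), MU_z = (w−4).
MRS = (z−3)/(w−4).
Tangency: set MRS = p_w/p_z = 3/6 = 0.5.
So (z − 3)/(w − 4) = 0.5, i.e. (z − 3) = 0.5·(w − 4).
Rewrite the budget in excess-of-subsistence terms: 3·(w − 4) + 6·(z − 3) = 66 − 3·4 − 6·3 = 36.
Substituting, 6·(w − 4) = 36, so w − 4 = 6 and w* = 10.
Then z − 3 = 0.5·6 = 3, so z* = 6.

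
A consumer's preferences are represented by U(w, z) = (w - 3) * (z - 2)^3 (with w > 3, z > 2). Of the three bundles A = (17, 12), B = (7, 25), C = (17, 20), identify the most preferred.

Bundle C

Evaluate utility at each bundle:
U(A) = 14000.
U(B) = 48668.
U(C) = 81648.
Highest utility is C, so C ≻ B ≻ A.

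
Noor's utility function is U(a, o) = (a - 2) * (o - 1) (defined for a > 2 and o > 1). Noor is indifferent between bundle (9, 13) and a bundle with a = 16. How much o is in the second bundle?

o = 7

U(9, 13) = 84.
Set U(16, o) = 84 and solve.
With a = 16: (16 − 2) = 14, so (o − 1) = 84/14 = 6.
So o = 1 + 6 = 7.
Check: U(16, 7) = 84.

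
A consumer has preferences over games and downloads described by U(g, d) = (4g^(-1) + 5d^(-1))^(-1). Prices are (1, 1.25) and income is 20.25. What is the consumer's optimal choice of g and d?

g* = 9, d* = 9

For CES with ρ = -1, MRS = (4/5)·(d/g)^2.
Tangency: set MRS = p_g/p_d = 1/1.25 = 0.8.
So (d/g)^2 = 1; taking the square root, d/g = 1, i.e. d = g.
Substitute into the budget 1·g + 1.25·d = 20.25: 2.25·g = 20.25, so g* = 9 and d* = 9.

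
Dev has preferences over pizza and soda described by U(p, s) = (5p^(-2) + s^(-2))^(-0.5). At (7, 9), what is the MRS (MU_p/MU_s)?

For CES with ρ = -2, MRS = (5/1)·(s/p)^3.
At (7, 9): MRS = 3645/343.
So at (7, 9) the consumer would give up 3645/343 units of s for one more unit of p.

MRS = 3645/343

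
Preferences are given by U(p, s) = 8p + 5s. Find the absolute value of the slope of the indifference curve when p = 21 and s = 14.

MRS = 1.6

MU_p = 8, MU_s = 5, so MRS = 8/5 = 1.6 at every bundle.
At (21, 14): MRS = 1.6.
The indifference curve has slope −1.6 at this bundle.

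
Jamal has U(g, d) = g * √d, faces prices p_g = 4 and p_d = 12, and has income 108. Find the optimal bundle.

g* = 18, d* = 3

MU_g = √d and MU_d = 0.5·g·d^(-0.5).
MRS = MU_g/MU_d = (2)·d/g.
Tangency: set MRS = p_g/p_d = 4/12 = 1/3.
So (2)·d/g = 1/3, i.e. d = (1/6)·g.
Substitute into the budget 4·g + 12·d = 108: 6·g = 108, so g* = 18.
Then d* = (1/6)·18 = 3.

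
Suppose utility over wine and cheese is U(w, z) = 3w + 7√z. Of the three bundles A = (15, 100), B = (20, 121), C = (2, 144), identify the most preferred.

Evaluate utility at each bundle:
U(A) = 115.000.
U(B) = 137.000.
U(C) = 90.000.
Highest utility is B, so B ≻ A ≻ C.

Bundle B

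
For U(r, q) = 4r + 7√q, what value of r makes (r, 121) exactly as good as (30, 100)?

U(30, 100) = 190.
Set U(r, 121) = 190 and solve.
With q = 121: √121 = 11, so 4r = 190 − 7·11 = 113 and r = 28.25.
Check: U(28.25, 121) = 190.

r = 28.25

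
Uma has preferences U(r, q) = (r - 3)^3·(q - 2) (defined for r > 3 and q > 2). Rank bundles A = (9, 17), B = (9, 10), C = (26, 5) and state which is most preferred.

Bundle C

Evaluate utility at each bundle:
U(A) = 3240.
U(B) = 1728.
U(C) = 36501.
Highest utility is C, so C ≻ A ≻ B.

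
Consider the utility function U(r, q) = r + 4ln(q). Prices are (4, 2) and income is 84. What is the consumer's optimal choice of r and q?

r* = 17, q* = 8

MU_r = 1, MU_q = 4/q.
MRS = 1 ÷ (4/q).
Tangency: set MRS = p_r/p_q = 4/2 = 2.
MRS depends only on q: 0.25·q = 2 ⇒ q* = 2/0.25 = 8.
From the budget, 4·r = 84 − 2·8 = 68, so r* = 17.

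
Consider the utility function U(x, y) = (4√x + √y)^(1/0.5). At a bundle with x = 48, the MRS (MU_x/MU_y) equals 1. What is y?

y = 3

For CES with ρ = 0.5, MRS = (4/1)·√(y/x).
Setting (4/1)·√(y/48) = 1 gives √(y/48) = 0.25, so y/48 = 1/16 and y = 3.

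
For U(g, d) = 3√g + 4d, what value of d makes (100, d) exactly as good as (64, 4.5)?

U(64, 4.5) = 42.
Set U(100, d) = 42 and solve.
With g = 100: √100 = 10, so 4d = 42 − 3·10 = 12 and d = 3.
Check: U(100, 3) = 42.

d = 3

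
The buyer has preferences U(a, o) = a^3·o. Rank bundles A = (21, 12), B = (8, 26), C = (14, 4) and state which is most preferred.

Evaluate utility at each bundle:
U(A) = 111132.
U(B) = 13312.
U(C) = 10976.
Highest utility is A, so A ≻ B ≻ C.

Bundle A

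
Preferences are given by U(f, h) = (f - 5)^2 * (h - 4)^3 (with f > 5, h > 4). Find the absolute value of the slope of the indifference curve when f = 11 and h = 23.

MRS = 19/9

MU_f = 2·(f−5)·(h−4)^3, MU_h = 3·(f−5)^2·(h−4)^2.
MRS = (2/3)·(h−4)/(f−5).
At (11, 23): MRS = 19/9.
The indifference curve has slope −19/9 at this bundle.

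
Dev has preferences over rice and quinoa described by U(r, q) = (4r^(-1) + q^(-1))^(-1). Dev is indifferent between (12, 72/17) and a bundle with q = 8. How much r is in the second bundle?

U depends on (r, q) only through S = 4r^(-1) + q^(-1), so equal utility means equal S. At (12, 72/17): S = 41/72.
With q = 8: 8^(-1) = 0.125, so 4r^(-1) = 41/72 − 0.125 = 4/9, i.e. r^(-1) = 1/9.
Hence r = 1/(1/9) = 9.
Check: U(9, 8) = 1.7561.

r = 9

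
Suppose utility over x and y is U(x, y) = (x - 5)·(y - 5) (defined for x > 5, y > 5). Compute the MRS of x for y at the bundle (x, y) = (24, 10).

MRS = 5/19

MU_x = (y−5), MU_y = (x−5).
MRS = (y−5)/(x−5).
At (24, 10): MRS = 5/19.
That is, one extra unit of x is worth 5/19 units of y at the margin.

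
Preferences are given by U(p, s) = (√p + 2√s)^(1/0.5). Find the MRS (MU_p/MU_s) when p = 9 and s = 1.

MRS = 1/6

For CES with ρ = 0.5, MRS = (1/2)·√(s/p).
At (9, 1): MRS = 1/6.
The indifference curve has slope −1/6 at this bundle.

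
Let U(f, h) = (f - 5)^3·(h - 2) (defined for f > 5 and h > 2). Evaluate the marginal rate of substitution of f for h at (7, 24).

MU_f = 3·(f−5)^2·(h−2), MU_h = (f−5)^3.
MRS = (3/1)·(h−2)/(f−5).
At (7, 24): MRS = 33.
That is, one extra unit of f is worth 33 units of h at the margin.

MRS = 33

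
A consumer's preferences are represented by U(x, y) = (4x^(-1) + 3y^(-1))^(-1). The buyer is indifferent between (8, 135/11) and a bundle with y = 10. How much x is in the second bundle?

U depends on (x, y) only through S = 4x^(-1) + 3y^(-1), so equal utility means equal S. At (8, 135/11): S = 67/90.
With y = 10: 3·10^(-1) = 0.3, so 4x^(-1) = 67/90 − 0.3 = 4/9, i.e. x^(-1) = 1/9.
Hence x = 1/(1/9) = 9.
Check: U(9, 10) = 1.3433.

x = 9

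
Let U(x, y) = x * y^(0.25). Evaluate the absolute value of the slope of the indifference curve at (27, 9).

MU_x = y^(0.25) and MU_y = 0.25·x·y^(-0.75).
MRS = MU_x/MU_y = (4)·y/x.
At (27, 9): MRS = 4/3.
The indifference curve has slope −4/3 at this bundle.

MRS = 4/3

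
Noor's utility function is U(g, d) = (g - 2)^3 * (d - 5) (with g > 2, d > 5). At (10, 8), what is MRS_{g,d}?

MU_g = 3·(g−2)^2·(d−5), MU_d = (g−2)^3.
MRS = (3/1)·(d−5)/(g−2).
At (10, 8): MRS = 1.125.
That is, one extra unit of g is worth 1.125 units of d at the margin.

MRS = 1.125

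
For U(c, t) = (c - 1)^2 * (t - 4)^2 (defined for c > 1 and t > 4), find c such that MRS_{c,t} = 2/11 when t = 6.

c = 12

MU_c = 2·(c−1)·(t−4)^2, MU_t = 2·(c−1)^2·(t−4).
MRS = (t−4)/(c−1).
Substitute t = 6: MRS = 2/(c − 1). Setting this equal to 2/11 gives c − 1 = 2/(2/11) = 11, so c = 12.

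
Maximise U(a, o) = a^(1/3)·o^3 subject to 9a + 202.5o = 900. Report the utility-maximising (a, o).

MU_a = 1/3·a^(-2/3)·o^3 and MU_o = 3·a^(1/3)·o^2.
MRS = MU_a/MU_o = (1/9)·o/a.
Tangency: set MRS = p_a/p_o = 9/202.5 = 2/45.
So (1/9)·o/a = 2/45, i.e. o = 0.4·a.
Substitute into the budget 9·a + 202.5·o = 900: 90·a = 900, so a* = 10.
Then o* = 0.4·10 = 4.

a* = 10, o* = 4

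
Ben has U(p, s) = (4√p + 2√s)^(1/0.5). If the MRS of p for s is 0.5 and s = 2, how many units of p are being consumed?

For CES with ρ = 0.5, MRS = (4/2)·√(s/p).
Setting (4/2)·√(2/p) = 0.5 gives √(2/p) = 0.25, so 2/p = 1/16 and p = 32.

p = 32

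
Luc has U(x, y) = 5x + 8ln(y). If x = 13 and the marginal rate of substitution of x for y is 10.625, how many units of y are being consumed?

MU_x = 5, MU_y = 8/y.
MRS = 5 ÷ (8/y).
MRS depends only on y: 0.625·y = 10.625 ⇒ y = 10.625/0.625 = 17.

y = 17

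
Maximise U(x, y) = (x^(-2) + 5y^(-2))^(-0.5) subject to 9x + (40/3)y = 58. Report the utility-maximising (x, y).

For CES with ρ = -2, MRS = (1/5)·(y/x)^3.
Tangency: set MRS = p_x/p_y = 9/(40/3) = 27/40.
So (y/x)^3 = 3.375; taking the cube root, y/x = 1.5, i.e. y = 1.5·x.
Substitute into the budget 9·x + (40/3)·y = 58: 29·x = 58, so x* = 2 and y* = 1.5·2 = 3.

x* = 2, y* = 3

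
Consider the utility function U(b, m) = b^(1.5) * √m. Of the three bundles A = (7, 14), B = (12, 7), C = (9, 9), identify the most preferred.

Evaluate utility at each bundle:
U(A) = 69.296.
U(B) = 109.982.
U(C) = 81.000.
Highest utility is B, so B ≻ C ≻ A.

Bundle B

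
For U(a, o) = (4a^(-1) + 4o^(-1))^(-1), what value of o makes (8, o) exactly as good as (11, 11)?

o = 17.6

U depends on (a, o) only through S = 4a^(-1) + 4o^(-1), so equal utility means equal S. At (11, 11): S = 8/11.
With a = 8: 4·8^(-1) = 0.5, so 4o^(-1) = 8/11 − 0.5 = 5/22, i.e. o^(-1) = 5/88.
Hence o = 1/(5/88) = 17.6.
Check: U(8, 17.6) = 1.375.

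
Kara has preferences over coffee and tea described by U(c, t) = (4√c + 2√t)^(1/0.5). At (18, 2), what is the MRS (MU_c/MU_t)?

For CES with ρ = 0.5, MRS = (4/2)·√(t/c).
At (18, 2): MRS = 2/3.
The indifference curve has slope −2/3 at this bundle.

MRS = 2/3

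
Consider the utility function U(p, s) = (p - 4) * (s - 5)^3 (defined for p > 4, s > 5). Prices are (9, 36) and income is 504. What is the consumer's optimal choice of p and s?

p* = 12, s* = 11

MU_p = (s−5)^3, MU_s = 3·(p−4)·(s−5)^2.
MRS = (1/3)·(s−5)/(p−4).
Tangency: set MRS = p_p/p_s = 9/36 = 0.25.
So (1/3)·(s − 5)/(p − 4) = 0.25, i.e. (s − 5) = 0.75·(p − 4).
Rewrite the budget in excess-of-subsistence terms: 9·(p − 4) + 36·(s − 5) = 504 − 9·4 − 36·5 = 288.
Substituting, 36·(p − 4) = 288, so p − 4 = 8 and p* = 12.
Then s − 5 = 0.75·8 = 6, so s* = 11.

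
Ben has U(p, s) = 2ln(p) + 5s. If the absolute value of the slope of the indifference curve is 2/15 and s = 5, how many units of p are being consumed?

MU_p = 2/p, MU_s = 5.
MRS = 2/p ÷ 5.
MRS depends only on p: 0.4/p = 2/15 ⇒ p = 0.4/(2/15) = 3.

p = 3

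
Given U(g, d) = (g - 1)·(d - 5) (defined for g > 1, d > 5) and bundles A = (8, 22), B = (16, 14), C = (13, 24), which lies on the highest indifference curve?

Bundle C

Evaluate utility at each bundle:
U(A) = 119.
U(B) = 135.
U(C) = 228.
Highest utility is C, so C ≻ B ≻ A.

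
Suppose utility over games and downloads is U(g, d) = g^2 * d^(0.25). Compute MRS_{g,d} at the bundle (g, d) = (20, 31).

MU_g = 2·g·d^(0.25) and MU_d = 0.25·g^2·d^(-0.75).
MRS = MU_g/MU_d = (8)·d/g.
At (20, 31): MRS = 12.4.
The indifference curve has slope −12.4 at this bundle.

MRS = 12.4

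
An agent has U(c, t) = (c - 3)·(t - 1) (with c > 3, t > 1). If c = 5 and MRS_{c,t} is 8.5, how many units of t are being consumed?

MU_c = (t−1), MU_t = (c−3).
MRS = (t−1)/(c−3).
Substitute c = 5: MRS = (t − 1)/2. Setting this equal to 8.5 gives t − 1 = 8.5·2 = 17, so t = 18.

t = 18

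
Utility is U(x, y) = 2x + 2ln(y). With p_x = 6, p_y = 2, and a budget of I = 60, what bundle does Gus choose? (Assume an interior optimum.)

MU_x = 2, MU_y = 2/y.
MRS = 2 ÷ (2/y).
Tangency: set MRS = p_x/p_y = 6/2 = 3.
MRS depends only on y: y = 3 ⇒ y* = 3.
From the budget, 6·x = 60 − 2·3 = 54, so x* = 9.

x* = 9, y* = 3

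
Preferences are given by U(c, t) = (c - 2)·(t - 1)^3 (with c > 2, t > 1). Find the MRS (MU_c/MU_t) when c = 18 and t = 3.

MRS = 1/24

MU_c = (t−1)^3, MU_t = 3·(c−2)·(t−1)^2.
MRS = (1/3)·(t−1)/(c−2).
At (18, 3): MRS = 1/24.
So at (18, 3) the consumer would give up 1/24 units of t for one more unit of c.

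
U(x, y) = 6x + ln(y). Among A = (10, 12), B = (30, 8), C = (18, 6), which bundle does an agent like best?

Evaluate utility at each bundle:
U(A) = 62.485.
U(B) = 182.079.
U(C) = 109.792.
Highest utility is B, so B ≻ C ≻ A.

Bundle B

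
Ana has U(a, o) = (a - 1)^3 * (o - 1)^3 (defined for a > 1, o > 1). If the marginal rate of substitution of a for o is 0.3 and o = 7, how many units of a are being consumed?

a = 21

MU_a = 3·(a−1)^2·(o−1)^3, MU_o = 3·(a−1)^3·(o−1)^2.
MRS = (o−1)/(a−1).
Substitute o = 7: MRS = 6/(a − 1). Setting this equal to 0.3 gives a − 1 = 6/0.3 = 20, so a = 21.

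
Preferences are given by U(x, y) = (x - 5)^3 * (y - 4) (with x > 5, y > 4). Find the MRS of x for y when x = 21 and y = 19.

MRS = 45/16

MU_x = 3·(x−5)^2·(y−4), MU_y = (x−5)^3.
MRS = (3/1)·(y−4)/(x−5).
At (21, 19): MRS = 45/16.
The indifference curve has slope −45/16 at this bundle.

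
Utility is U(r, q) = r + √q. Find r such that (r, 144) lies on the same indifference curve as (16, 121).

U(16, 121) = 27.
Set U(r, 144) = 27 and solve.
With q = 144: √144 = 12, so r = 27 − 12 = 15.
Check: U(15, 144) = 27.

r = 15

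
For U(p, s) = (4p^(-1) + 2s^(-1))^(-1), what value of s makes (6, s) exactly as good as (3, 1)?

s = 0.75

U depends on (p, s) only through S = 4p^(-1) + 2s^(-1), so equal utility means equal S. At (3, 1): S = 10/3.
With p = 6: 4·6^(-1) = 2/3, so 2s^(-1) = 10/3 − 2/3 = 8/3, i.e. s^(-1) = 4/3.
Hence s = 1/(4/3) = 0.75.
Check: U(6, 0.75) = 0.3.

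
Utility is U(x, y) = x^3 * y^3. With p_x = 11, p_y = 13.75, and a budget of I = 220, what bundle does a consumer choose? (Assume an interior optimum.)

MU_x = 3·x^2·y^3 and MU_y = 3·x^3·y^2.
MRS = MU_x/MU_y = y/x.
Tangency: set MRS = p_x/p_y = 11/13.75 = 0.8.
So y/x = 0.8, i.e. y = 0.8·x.
Substitute into the budget 11·x + 13.75·y = 220: 22·x = 220, so x* = 10.
Then y* = 0.8·10 = 8.

x* = 10, y* = 8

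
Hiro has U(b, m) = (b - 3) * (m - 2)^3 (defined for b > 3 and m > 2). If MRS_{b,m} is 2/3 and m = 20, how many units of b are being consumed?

MU_b = (m−2)^3, MU_m = 3·(b−3)·(m−2)^2.
MRS = (1/3)·(m−2)/(b−3).
Substitute m = 20: MRS = 6/(b − 3). Setting this equal to 2/3 gives b − 3 = 6/(2/3) = 9, so b = 12.

b = 12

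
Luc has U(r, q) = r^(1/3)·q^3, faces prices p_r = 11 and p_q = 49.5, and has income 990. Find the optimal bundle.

r* = 9, q* = 18

MU_r = 1/3·r^(-2/3)·q^3 and MU_q = 3·r^(1/3)·q^2.
MRS = MU_r/MU_q = (1/9)·q/r.
Tangency: set MRS = p_r/p_q = 11/49.5 = 2/9.
So (1/9)·q/r = 2/9, i.e. q = 2·r.
Substitute into the budget 11·r + 49.5·q = 990: 110·r = 990, so r* = 9.
Then q* = 2·9 = 18.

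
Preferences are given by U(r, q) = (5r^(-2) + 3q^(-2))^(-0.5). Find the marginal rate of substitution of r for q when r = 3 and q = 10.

For CES with ρ = -2, MRS = (5/3)·(q/r)^3.
At (3, 10): MRS = 5000/81.
That is, one extra unit of r is worth 5000/81 units of q at the margin.

MRS = 5000/81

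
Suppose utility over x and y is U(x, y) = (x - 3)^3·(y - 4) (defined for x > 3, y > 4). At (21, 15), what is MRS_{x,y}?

MU_x = 3·(x−3)^2·(y−4), MU_y = (x−3)^3.
MRS = (3/1)·(y−4)/(x−3).
At (21, 15): MRS = 11/6.
That is, one extra unit of x is worth 11/6 units of y at the margin.

MRS = 11/6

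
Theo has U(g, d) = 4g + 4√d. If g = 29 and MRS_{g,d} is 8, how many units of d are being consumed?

d = 16

MU_g = 4, MU_d = 4/(2√d).
MRS = 4 ÷ (4/(2√d)).
MRS depends only on d: 2·√d = 8 ⇒ √d = 8/2 = 4 ⇒ d = 16.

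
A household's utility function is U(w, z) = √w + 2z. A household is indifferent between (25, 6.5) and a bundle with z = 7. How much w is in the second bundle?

U(25, 6.5) = 18.
Set U(w, 7) = 18 and solve.
With z = 7: √w = 18 − 2·7 = 4, so √w = 4 and w = 16.
Check: U(16, 7) = 18.

w = 16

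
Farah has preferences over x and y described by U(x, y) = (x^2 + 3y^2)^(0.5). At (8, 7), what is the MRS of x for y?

MRS = 8/21

For CES with ρ = 2, MRS = (1/3)·(y/x)^(-1).
At (8, 7): MRS = 8/21.
So at (8, 7) the consumer would give up 8/21 units of y for one more unit of x.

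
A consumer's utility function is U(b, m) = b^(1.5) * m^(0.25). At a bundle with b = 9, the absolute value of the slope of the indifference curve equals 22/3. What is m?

m = 11

MU_b = 1.5·√b·m^(0.25) and MU_m = 0.25·b^(1.5)·m^(-0.75).
MRS = MU_b/MU_m = (6)·m/b.
Substitute b = 9: MRS = m/1.5. Setting m/1.5 = 22/3 gives m = (22/3)·1.5 = 11.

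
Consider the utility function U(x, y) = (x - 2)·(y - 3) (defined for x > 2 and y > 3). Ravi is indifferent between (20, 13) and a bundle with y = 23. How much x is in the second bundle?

x = 11

U(20, 13) = 180.
Set U(x, 23) = 180 and solve.
With y = 23: (23 − 3) = 20, so (x − 2) = 180/20 = 9.
So x = 2 + 9 = 11.
Check: U(11, 23) = 180.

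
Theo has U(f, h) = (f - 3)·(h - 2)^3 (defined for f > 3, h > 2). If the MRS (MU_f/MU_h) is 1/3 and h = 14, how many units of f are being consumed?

f = 15

MU_f = (h−2)^3, MU_h = 3·(f−3)·(h−2)^2.
MRS = (1/3)·(h−2)/(f−3).
Substitute h = 14: MRS = 4/(f − 3). Setting this equal to 1/3 gives f − 3 = 4/(1/3) = 12, so f = 15.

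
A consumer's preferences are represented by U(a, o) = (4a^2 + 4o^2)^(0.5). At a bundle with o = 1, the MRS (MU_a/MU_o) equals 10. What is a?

For CES with ρ = 2, MRS = (o/a)^(-1).
Setting (1/a)^(-1) = 10 gives 1/a = 0.1 and a = 10.

a = 10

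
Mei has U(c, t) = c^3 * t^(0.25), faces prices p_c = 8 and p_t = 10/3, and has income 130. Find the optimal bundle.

MU_c = 3·c^2·t^(0.25) and MU_t = 0.25·c^3·t^(-0.75).
MRS = MU_c/MU_t = (12)·t/c.
Tangency: set MRS = p_c/p_t = 8/(10/3) = 2.4.
So (12)·t/c = 2.4, i.e. t = 0.2·c.
Substitute into the budget 8·c + (10/3)·t = 130: (26/3)·c = 130, so c* = 15.
Then t* = 0.2·15 = 3.

c* = 15, t* = 3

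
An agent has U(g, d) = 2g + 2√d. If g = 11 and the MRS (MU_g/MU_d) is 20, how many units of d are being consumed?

d = 100

MU_g = 2, MU_d = 2/(2√d).
MRS = 2 ÷ (2/(2√d)).
MRS depends only on d: 2·√d = 20 ⇒ √d = 20/2 = 10 ⇒ d = 100.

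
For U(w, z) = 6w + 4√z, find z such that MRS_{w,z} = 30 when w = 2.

MU_w = 6, MU_z = 4/(2√z).
MRS = 6 ÷ (4/(2√z)).
MRS depends only on z: 3·√z = 30 ⇒ √z = 30/3 = 10 ⇒ z = 100.

z = 100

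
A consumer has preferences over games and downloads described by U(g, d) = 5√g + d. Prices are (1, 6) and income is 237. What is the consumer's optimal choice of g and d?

g* = 225, d* = 2

MU_g = 5/(2√g), MU_d = 1.
MRS = 5/(2√g) ÷ 1.
Tangency: set MRS = p_g/p_d = 1/6.
MRS depends only on g: 2.5/√g = 1/6 ⇒ √g = 2.5/(1/6) = 15 ⇒ g* = 225.
From the budget, 6·d = 237 − 1·225 = 12, so d* = 2.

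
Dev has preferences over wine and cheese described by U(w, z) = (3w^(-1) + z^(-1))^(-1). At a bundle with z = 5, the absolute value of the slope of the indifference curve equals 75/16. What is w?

For CES with ρ = -1, MRS = (3/1)·(z/w)^2.
Setting (3/1)·(5/w)^2 = 75/16 gives (5/w)^2 = 25/16, so 5/w = 1.25 and w = 4.

w = 4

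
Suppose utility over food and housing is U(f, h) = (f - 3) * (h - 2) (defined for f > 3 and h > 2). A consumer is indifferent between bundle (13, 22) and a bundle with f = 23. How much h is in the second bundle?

h = 12

U(13, 22) = 200.
Set U(23, h) = 200 and solve.
With f = 23: (23 − 3) = 20, so (h − 2) = 200/20 = 10.
So h = 2 + 10 = 12.
Check: U(23, 12) = 200.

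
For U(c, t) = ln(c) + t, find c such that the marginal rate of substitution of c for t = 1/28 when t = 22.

MU_c = 1/c, MU_t = 1.
MRS = 1/c ÷ 1.
MRS depends only on c: 1/c = 1/28 ⇒ c = 1/(1/28) = 28.

c = 28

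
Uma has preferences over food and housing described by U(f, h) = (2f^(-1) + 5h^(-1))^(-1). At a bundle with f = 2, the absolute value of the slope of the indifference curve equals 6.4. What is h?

h = 8

For CES with ρ = -1, MRS = (2/5)·(h/f)^2.
Setting (2/5)·(h/2)^2 = 6.4 gives (h/2)^2 = 16, so h/2 = 4 and h = 8.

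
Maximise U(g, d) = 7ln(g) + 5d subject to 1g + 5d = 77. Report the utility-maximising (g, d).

MU_g = 7/g, MU_d = 5.
MRS = 7/g ÷ 5.
Tangency: set MRS = p_g/p_d = 1/5 = 0.2.
MRS depends only on g: 1.4/g = 0.2 ⇒ g* = 1.4/0.2 = 7.
From the budget, 5·d = 77 − 1·7 = 70, so d* = 14.

g* = 7, d* = 14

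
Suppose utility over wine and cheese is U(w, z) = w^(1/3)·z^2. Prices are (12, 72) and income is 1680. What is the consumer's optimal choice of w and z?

w* = 20, z* = 20

MU_w = 1/3·w^(-2/3)·z^2 and MU_z = 2·w^(1/3)·z.
MRS = MU_w/MU_z = (1/6)·z/w.
Tangency: set MRS = p_w/p_z = 12/72 = 1/6.
So (1/6)·z/w = 1/6, i.e. z = w.
Substitute into the budget 12·w + 72·z = 1680: 84·w = 1680, so w* = 20.
Then z* = 20.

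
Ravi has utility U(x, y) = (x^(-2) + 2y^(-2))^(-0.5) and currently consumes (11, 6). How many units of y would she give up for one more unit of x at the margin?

MRS = 108/1331

For CES with ρ = -2, MRS = (1/2)·(y/x)^3.
At (11, 6): MRS = 108/1331.
That is, one extra unit of x is worth 108/1331 units of y at the margin.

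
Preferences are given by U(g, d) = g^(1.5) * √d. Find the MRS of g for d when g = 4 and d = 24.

MU_g = 1.5·√g·√d and MU_d = 0.5·g^(1.5)·d^(-0.5).
MRS = MU_g/MU_d = (3)·d/g.
At (4, 24): MRS = 18.
So at (4, 24) the consumer would give up 18 units of d for one more unit of g.

MRS = 18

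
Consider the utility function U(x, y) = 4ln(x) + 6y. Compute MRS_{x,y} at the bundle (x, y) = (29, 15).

MRS = 2/87

MU_x = 4/x, MU_y = 6.
MRS = 4/x ÷ 6.
At (29, 15): MRS = 2/87.
That is, one extra unit of x is worth 2/87 units of y at the margin.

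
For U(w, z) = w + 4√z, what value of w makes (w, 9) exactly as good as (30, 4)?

w = 26

U(30, 4) = 38.
Set U(w, 9) = 38 and solve.
With z = 9: √9 = 3, so w = 38 − 4·3 = 26.
Check: U(26, 9) = 38.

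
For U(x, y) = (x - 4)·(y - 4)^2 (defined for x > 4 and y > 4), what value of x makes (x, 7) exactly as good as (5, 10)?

U(5, 10) = 36.
Set U(x, 7) = 36 and solve.
With y = 7: (7 − 4)^2 = 9, so (x − 4) = 36/9 = 4.
So x = 4 + 4 = 8.
Check: U(8, 7) = 36.

x = 8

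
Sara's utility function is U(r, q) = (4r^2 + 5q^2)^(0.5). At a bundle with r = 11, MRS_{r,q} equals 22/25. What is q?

For CES with ρ = 2, MRS = (4/5)·(q/r)^(-1).
Setting (4/5)·(q/11)^(-1) = 22/25 gives (q/11)^(-1) = 1.1, so q/11 = 10/11 and q = 10.

q = 10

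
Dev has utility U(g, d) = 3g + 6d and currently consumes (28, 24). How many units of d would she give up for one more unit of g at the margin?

MU_g = 3, MU_d = 6, so MRS = 3/6 = 0.5 at every bundle.
At (28, 24): MRS = 0.5.
So at (28, 24) the consumer would give up 0.5 units of d for one more unit of g.

MRS = 0.5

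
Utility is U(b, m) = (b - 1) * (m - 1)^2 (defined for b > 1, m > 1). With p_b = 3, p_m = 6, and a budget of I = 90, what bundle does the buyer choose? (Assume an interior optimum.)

MU_b = (m−1)^2, MU_m = 2·(b−1)·(m−1).
MRS = (1/2)·(m−1)/(b−1).
Tangency: set MRS = p_b/p_m = 3/6 = 0.5.
So (1/2)·(m − 1)/(b − 1) = 0.5, i.e. (m − 1) = (b − 1).
Rewrite the budget in excess-of-subsistence terms: 3·(b − 1) + 6·(m − 1) = 90 − 3·1 − 6·1 = 81.
Substituting, 9·(b − 1) = 81, so b − 1 = 9 and b* = 10.
Then m − 1 = 9, so m* = 10.

b* = 10, m* = 10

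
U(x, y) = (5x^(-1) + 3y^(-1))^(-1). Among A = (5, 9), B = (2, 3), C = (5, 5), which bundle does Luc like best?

Evaluate utility at each bundle:
U(A) = 0.750.
U(B) = 0.286.
U(C) = 0.625.
Highest utility is A, so A ≻ C ≻ B.

Bundle A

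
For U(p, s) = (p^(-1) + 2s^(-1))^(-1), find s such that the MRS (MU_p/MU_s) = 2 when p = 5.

For CES with ρ = -1, MRS = (1/2)·(s/p)^2.
Setting (1/2)·(s/5)^2 = 2 gives (s/5)^2 = 4, so s/5 = 2 and s = 10.

s = 10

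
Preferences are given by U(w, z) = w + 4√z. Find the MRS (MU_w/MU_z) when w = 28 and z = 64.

MU_w = 1, MU_z = 4/(2√z).
MRS = 1 ÷ (4/(2√z)).
At (28, 64): MRS = 4.
The indifference curve has slope −4 at this bundle.

MRS = 4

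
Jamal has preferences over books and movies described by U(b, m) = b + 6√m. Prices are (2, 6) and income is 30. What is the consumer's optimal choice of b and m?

MU_b = 1, MU_m = 6/(2√m).
MRS = 1 ÷ (6/(2√m)).
Tangency: set MRS = p_b/p_m = 2/6 = 1/3.
MRS depends only on m: (1/3)·√m = 1/3 ⇒ √m = (1/3)/(1/3) = 1 ⇒ m* = 1.
From the budget, 2·b = 30 − 6·1 = 24, so b* = 12.

b* = 12, m* = 1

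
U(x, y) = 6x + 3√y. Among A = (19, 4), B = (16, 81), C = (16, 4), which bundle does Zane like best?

Evaluate utility at each bundle:
U(A) = 120.000.
U(B) = 123.000.
U(C) = 102.000.
Highest utility is B, so B ≻ A ≻ C.

Bundle B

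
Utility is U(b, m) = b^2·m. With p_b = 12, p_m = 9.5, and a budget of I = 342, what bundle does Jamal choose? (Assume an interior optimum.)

MU_b = 2·b·m and MU_m = b^2.
MRS = MU_b/MU_m = (2/1)·m/b.
Tangency: set MRS = p_b/p_m = 12/9.5 = 24/19.
So (2/1)·m/b = 24/19, i.e. m = (12/19)·b.
Substitute into the budget 12·b + 9.5·m = 342: 18·b = 342, so b* = 19.
Then m* = (12/19)·19 = 12.

b* = 19, m* = 12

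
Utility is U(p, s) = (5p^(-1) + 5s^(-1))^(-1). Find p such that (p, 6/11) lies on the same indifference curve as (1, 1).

p = 6

U depends on (p, s) only through S = 5p^(-1) + 5s^(-1), so equal utility means equal S. At (1, 1): S = 10.
With s = 6/11: 5·(6/11)^(-1) = 55/6, so 5p^(-1) = 10 − 55/6 = 5/6, i.e. p^(-1) = 1/6.
Hence p = 1/(1/6) = 6.
Check: U(6, 6/11) = 0.1.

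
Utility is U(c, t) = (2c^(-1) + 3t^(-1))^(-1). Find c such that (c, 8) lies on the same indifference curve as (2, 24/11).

U depends on (c, t) only through S = 2c^(-1) + 3t^(-1), so equal utility means equal S. At (2, 24/11): S = 2.375.
With t = 8: 3·8^(-1) = 0.375, so 2c^(-1) = 2.375 − 0.375 = 2, i.e. c^(-1) = 1.
Hence c = 1/1 = 1.
Check: U(1, 8) = 0.4211.

c = 1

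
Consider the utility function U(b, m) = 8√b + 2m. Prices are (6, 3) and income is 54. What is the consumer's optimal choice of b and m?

b* = 1, m* = 16

MU_b = 8/(2√b), MU_m = 2.
MRS = 8/(2√b) ÷ 2.
Tangency: set MRS = p_b/p_m = 6/3 = 2.
MRS depends only on b: 2/√b = 2 ⇒ √b = 2/2 = 1 ⇒ b* = 1.
From the budget, 3·m = 54 − 6·1 = 48, so m* = 16.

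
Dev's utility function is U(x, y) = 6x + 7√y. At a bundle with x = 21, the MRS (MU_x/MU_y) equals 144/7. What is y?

MU_x = 6, MU_y = 7/(2√y).
MRS = 6 ÷ (7/(2√y)).
MRS depends only on y: (12/7)·√y = 144/7 ⇒ √y = (144/7)/(12/7) = 12 ⇒ y = 144.

y = 144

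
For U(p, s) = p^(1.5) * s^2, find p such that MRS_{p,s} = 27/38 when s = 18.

p = 19

MU_p = 1.5·√p·s^2 and MU_s = 2·p^(1.5)·s.
MRS = MU_p/MU_s = (0.75)·s/p.
Substitute s = 18: MRS = 13.5/p. Setting 13.5/p = 27/38 gives p = 13.5/(27/38) = 19.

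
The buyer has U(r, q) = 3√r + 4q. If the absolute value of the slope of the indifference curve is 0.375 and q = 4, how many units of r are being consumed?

r = 1

MU_r = 3/(2√r), MU_q = 4.
MRS = 3/(2√r) ÷ 4.
MRS depends only on r: 0.375/√r = 0.375 ⇒ √r = 0.375/0.375 = 1 ⇒ r = 1.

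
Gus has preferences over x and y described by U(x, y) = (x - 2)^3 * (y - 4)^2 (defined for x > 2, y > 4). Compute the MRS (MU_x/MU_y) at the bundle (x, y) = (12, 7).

MU_x = 3·(x−2)^2·(y−4)^2, MU_y = 2·(x−2)^3·(y−4).
MRS = (3/2)·(y−4)/(x−2).
At (12, 7): MRS = 0.45.
That is, one extra unit of x is worth 0.45 units of y at the margin.

MRS = 0.45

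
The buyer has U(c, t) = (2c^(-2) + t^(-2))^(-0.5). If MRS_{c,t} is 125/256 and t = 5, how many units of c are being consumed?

c = 8

For CES with ρ = -2, MRS = (2/1)·(t/c)^3.
Setting (2/1)·(5/c)^3 = 125/256 gives (5/c)^3 = 125/512, so 5/c = 0.625 and c = 8.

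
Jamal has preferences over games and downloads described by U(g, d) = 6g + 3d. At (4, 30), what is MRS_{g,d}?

MU_g = 6, MU_d = 3, so MRS = 6/3 = 2 at every bundle.
At (4, 30): MRS = 2.
So at (4, 30) the consumer would give up 2 units of d for one more unit of g.

MRS = 2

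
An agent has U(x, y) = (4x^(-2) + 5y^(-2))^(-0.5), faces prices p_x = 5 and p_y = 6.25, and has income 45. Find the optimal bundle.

For CES with ρ = -2, MRS = (4/5)·(y/x)^3.
Tangency: set MRS = p_x/p_y = 5/6.25 = 0.8.
So (y/x)^3 = 1; taking the cube root, y/x = 1, i.e. y = x.
Substitute into the budget 5·x + 6.25·y = 45: 11.25·x = 45, so x* = 4 and y* = 4.

x* = 4, y* = 4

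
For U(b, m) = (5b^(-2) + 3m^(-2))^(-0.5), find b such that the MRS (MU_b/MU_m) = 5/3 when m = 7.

For CES with ρ = -2, MRS = (5/3)·(m/b)^3.
Setting (5/3)·(7/b)^3 = 5/3 gives (7/b)^3 = 1, so 7/b = 1 and b = 7.

b = 7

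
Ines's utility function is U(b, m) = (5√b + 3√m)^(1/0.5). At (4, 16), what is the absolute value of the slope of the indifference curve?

For CES with ρ = 0.5, MRS = (5/3)·√(m/b).
At (4, 16): MRS = 10/3.
That is, one extra unit of b is worth 10/3 units of m at the margin.

MRS = 10/3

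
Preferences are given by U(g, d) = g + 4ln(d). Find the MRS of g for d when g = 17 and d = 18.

MU_g = 1, MU_d = 4/d.
MRS = 1 ÷ (4/d).
At (17, 18): MRS = 4.5.
So at (17, 18) the consumer would give up 4.5 units of d for one more unit of g.

MRS = 4.5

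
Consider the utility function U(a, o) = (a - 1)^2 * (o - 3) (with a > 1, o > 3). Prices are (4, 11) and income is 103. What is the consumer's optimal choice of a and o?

MU_a = 2·(a−1)·(o−3), MU_o = (a−1)^2.
MRS = (2/1)·(o−3)/(a−1).
Tangency: set MRS = p_a/p_o = 4/11.
So (2/1)·(o − 3)/(a − 1) = 4/11, i.e. (o − 3) = (2/11)·(a − 1).
Rewrite the budget in excess-of-subsistence terms: 4·(a − 1) + 11·(o − 3) = 103 − 4·1 − 11·3 = 66.
Substituting, 6·(a − 1) = 66, so a − 1 = 11 and a* = 12.
Then o − 3 = (2/11)·11 = 2, so o* = 5.

a* = 12, o* = 5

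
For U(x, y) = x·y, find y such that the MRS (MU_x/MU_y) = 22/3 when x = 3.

y = 22

MU_x = y and MU_y = x.
MRS = MU_x/MU_y = y/x.
Substitute x = 3: MRS = y/3. Setting y/3 = 22/3 gives y = (22/3)·3 = 22.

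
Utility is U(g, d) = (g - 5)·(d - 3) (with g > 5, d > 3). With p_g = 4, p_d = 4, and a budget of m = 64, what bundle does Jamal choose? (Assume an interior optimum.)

g* = 9, d* = 7

MU_g = (d−3), MU_d = (g−5).
MRS = (d−3)/(g−5).
Tangency: set MRS = p_g/p_d = 4/4 = 1.
So (d − 3)/(g − 5) = 1, i.e. (d − 3) = (g − 5).
Rewrite the budget in excess-of-subsistence terms: 4·(g − 5) + 4·(d − 3) = 64 − 4·5 − 4·3 = 32.
Substituting, 8·(g − 5) = 32, so g − 5 = 4 and g* = 9.
Then d − 3 = 4, so d* = 7.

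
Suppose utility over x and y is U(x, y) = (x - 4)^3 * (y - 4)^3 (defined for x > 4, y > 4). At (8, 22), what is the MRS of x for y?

MRS = 4.5

MU_x = 3·(x−4)^2·(y−4)^3, MU_y = 3·(x−4)^3·(y−4)^2.
MRS = (y−4)/(x−4).
At (8, 22): MRS = 4.5.
That is, one extra unit of x is worth 4.5 units of y at the margin.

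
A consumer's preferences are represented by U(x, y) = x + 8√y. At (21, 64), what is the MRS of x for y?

MU_x = 1, MU_y = 8/(2√y).
MRS = 1 ÷ (8/(2√y)).
At (21, 64): MRS = 2.
The indifference curve has slope −2 at this bundle.

MRS = 2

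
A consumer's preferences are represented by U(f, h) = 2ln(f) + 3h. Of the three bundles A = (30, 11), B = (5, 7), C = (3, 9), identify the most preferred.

Evaluate utility at each bundle:
U(A) = 39.802.
U(B) = 24.219.
U(C) = 29.197.
Highest utility is A, so A ≻ C ≻ B.

Bundle A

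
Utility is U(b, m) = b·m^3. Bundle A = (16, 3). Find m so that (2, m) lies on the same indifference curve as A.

m = 6

U(16, 3) = 432.
Set U(2, m) = 432 and solve.
With b = 2: m^3 = 432/2 = 216; taking the cube root, m = 6.
Check: U(2, 6) = 432.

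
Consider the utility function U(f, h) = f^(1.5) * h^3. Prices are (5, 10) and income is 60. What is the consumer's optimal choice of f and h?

MU_f = 1.5·√f·h^3 and MU_h = 3·f^(1.5)·h^2.
MRS = MU_f/MU_h = (0.5)·h/f.
Tangency: set MRS = p_f/p_h = 5/10 = 0.5.
So (0.5)·h/f = 0.5, i.e. h = f.
Substitute into the budget 5·f + 10·h = 60: 15·f = 60, so f* = 4.
Then h* = 4.

f* = 4, h* = 4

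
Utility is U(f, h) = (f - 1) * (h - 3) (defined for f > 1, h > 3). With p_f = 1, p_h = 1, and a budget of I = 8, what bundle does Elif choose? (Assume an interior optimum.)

f* = 3, h* = 5

MU_f = (h−3), MU_h = (f−1).
MRS = (h−3)/(f−1).
Tangency: set MRS = p_f/p_h = 1/1 = 1.
So (h − 3)/(f − 1) = 1, i.e. (h − 3) = (f − 1).
Rewrite the budget in excess-of-subsistence terms: 1·(f − 1) + 1·(h − 3) = 8 − 1·1 − 1·3 = 4.
Substituting, 2·(f − 1) = 4, so f − 1 = 2 and f* = 3.
Then h − 3 = 2, so h* = 5.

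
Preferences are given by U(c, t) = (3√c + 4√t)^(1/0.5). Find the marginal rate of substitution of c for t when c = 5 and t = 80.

For CES with ρ = 0.5, MRS = (3/4)·√(t/c).
At (5, 80): MRS = 3.
The indifference curve has slope −3 at this bundle.

MRS = 3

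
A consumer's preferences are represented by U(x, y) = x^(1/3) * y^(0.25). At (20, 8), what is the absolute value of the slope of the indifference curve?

MRS = 8/15

MU_x = 1/3·x^(-2/3)·y^(0.25) and MU_y = 0.25·x^(1/3)·y^(-0.75).
MRS = MU_x/MU_y = (4/3)·y/x.
At (20, 8): MRS = 8/15.
The indifference curve has slope −8/15 at this bundle.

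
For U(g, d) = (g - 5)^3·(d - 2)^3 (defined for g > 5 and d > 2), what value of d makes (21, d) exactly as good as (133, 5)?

U(133, 5) = 56623104.
Set U(21, d) = 56623104 and solve.
With g = 21: (21 − 5)^3 = 4096, so (d − 2)^3 = 56623104/4096 = 13824.
Taking the cube root (with d > 2): d − 2 = 24, so d = 26.
Check: U(21, 26) = 56623104.

d = 26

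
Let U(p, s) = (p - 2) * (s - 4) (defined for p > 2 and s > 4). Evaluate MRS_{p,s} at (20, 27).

MU_p = (s−4), MU_s = (p−2).
MRS = (s−4)/(p−2).
At (20, 27): MRS = 23/18.
The indifference curve has slope −23/18 at this bundle.

MRS = 23/18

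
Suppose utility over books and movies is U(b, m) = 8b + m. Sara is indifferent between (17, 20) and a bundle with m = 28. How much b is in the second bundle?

U(17, 20) = 156.
Set U(b, 28) = 156 and solve.
8b + 28 = 156 ⇒ 8b = 128 ⇒ b = 16.
Check: U(16, 28) = 156.

b = 16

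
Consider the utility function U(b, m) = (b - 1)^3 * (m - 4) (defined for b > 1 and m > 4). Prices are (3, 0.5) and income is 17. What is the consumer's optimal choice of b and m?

MU_b = 3·(b−1)^2·(m−4), MU_m = (b−1)^3.
MRS = (3/1)·(m−4)/(b−1).
Tangency: set MRS = p_b/p_m = 3/0.5 = 6.
So (3/1)·(m − 4)/(b − 1) = 6, i.e. (m − 4) = 2·(b − 1).
Rewrite the budget in excess-of-subsistence terms: 3·(b − 1) + 0.5·(m − 4) = 17 − 3·1 − 0.5·4 = 12.
Substituting, 4·(b − 1) = 12, so b − 1 = 3 and b* = 4.
Then m − 4 = 2·3 = 6, so m* = 10.

b* = 4, m* = 10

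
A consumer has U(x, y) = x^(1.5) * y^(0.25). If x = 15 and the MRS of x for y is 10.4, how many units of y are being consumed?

y = 26

MU_x = 1.5·√x·y^(0.25) and MU_y = 0.25·x^(1.5)·y^(-0.75).
MRS = MU_x/MU_y = (6)·y/x.
Substitute x = 15: MRS = y/2.5. Setting y/2.5 = 10.4 gives y = 10.4·2.5 = 26.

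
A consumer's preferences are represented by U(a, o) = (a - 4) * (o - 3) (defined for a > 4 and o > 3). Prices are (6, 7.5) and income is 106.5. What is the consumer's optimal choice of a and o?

a* = 9, o* = 7

MU_a = (o−3), MU_o = (a−4).
MRS = (o−3)/(a−4).
Tangency: set MRS = p_a/p_o = 6/7.5 = 0.8.
So (o − 3)/(a − 4) = 0.8, i.e. (o − 3) = 0.8·(a − 4).
Rewrite the budget in excess-of-subsistence terms: 6·(a − 4) + 7.5·(o − 3) = 106.5 − 6·4 − 7.5·3 = 60.
Substituting, 12·(a − 4) = 60, so a − 4 = 5 and a* = 9.
Then o − 3 = 0.8·5 = 4, so o* = 7.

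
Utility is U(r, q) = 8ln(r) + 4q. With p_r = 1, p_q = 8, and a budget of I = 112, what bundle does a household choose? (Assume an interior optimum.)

r* = 16, q* = 12

MU_r = 8/r, MU_q = 4.
MRS = 8/r ÷ 4.
Tangency: set MRS = p_r/p_q = 1/8 = 0.125.
MRS depends only on r: 2/r = 0.125 ⇒ r* = 2/0.125 = 16.
From the budget, 8·q = 112 − 1·16 = 96, so q* = 12.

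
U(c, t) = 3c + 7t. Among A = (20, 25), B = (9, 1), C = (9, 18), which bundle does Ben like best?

Bundle A

Evaluate utility at each bundle:
U(A) = 235.
U(B) = 34.
U(C) = 153.
Highest utility is A, so A ≻ C ≻ B.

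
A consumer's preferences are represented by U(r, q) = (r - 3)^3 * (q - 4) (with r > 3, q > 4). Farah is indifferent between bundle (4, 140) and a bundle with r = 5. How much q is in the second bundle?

U(4, 140) = 136.
Set U(5, q) = 136 and solve.
With r = 5: (5 − 3)^3 = 8, so (q − 4) = 136/8 = 17.
So q = 4 + 17 = 21.
Check: U(5, 21) = 136.

q = 21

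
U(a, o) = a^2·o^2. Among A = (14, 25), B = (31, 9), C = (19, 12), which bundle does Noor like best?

Bundle A

Evaluate utility at each bundle:
U(A) = 122500.
U(B) = 77841.
U(C) = 51984.
Highest utility is A, so A ≻ B ≻ C.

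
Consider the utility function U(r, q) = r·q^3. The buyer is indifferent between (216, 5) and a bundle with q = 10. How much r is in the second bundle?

r = 27

U(216, 5) = 27000.
Set U(r, 10) = 27000 and solve.
With q = 10: 10^3 = 1000, so r = 27000/1000 = 27.
Check: U(27, 10) = 27000.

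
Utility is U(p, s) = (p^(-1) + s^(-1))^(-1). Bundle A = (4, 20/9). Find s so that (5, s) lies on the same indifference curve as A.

s = 2

U depends on (p, s) only through S = p^(-1) + s^(-1), so equal utility means equal S. At (4, 20/9): S = 0.7.
With p = 5: 5^(-1) = 0.2, so s^(-1) = 0.7 − 0.2 = 0.5.
Hence s = 1/0.5 = 2.
Check: U(5, 2) = 1.4286.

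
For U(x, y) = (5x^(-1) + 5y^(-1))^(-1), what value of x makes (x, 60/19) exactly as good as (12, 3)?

U depends on (x, y) only through S = 5x^(-1) + 5y^(-1), so equal utility means equal S. At (12, 3): S = 25/12.
With y = 60/19: 5·(60/19)^(-1) = 19/12, so 5x^(-1) = 25/12 − 19/12 = 0.5, i.e. x^(-1) = 0.1.
Hence x = 1/0.1 = 10.
Check: U(10, 60/19) = 0.48.

x = 10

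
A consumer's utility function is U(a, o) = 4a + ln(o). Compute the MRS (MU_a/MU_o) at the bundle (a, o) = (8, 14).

MU_a = 4, MU_o = 1/o.
MRS = 4 ÷ (1/o).
At (8, 14): MRS = 56.
That is, one extra unit of a is worth 56 units of o at the margin.

MRS = 56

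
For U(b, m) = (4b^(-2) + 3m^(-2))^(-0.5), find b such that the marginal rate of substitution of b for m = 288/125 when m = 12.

For CES with ρ = -2, MRS = (4/3)·(m/b)^3.
Setting (4/3)·(12/b)^3 = 288/125 gives (12/b)^3 = 216/125, so 12/b = 1.2 and b = 10.

b = 10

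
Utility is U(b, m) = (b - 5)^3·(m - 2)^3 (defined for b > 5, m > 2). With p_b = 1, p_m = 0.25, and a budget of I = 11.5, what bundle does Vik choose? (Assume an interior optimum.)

MU_b = 3·(b−5)^2·(m−2)^3, MU_m = 3·(b−5)^3·(m−2)^2.
MRS = (m−2)/(b−5).
Tangency: set MRS = p_b/p_m = 1/0.25 = 4.
So (m − 2)/(b − 5) = 4, i.e. (m − 2) = 4·(b − 5).
Rewrite the budget in excess-of-subsistence terms: 1·(b − 5) + 0.25·(m − 2) = 11.5 − 1·5 − 0.25·2 = 6.
Substituting, 2·(b − 5) = 6, so b − 5 = 3 and b* = 8.
Then m − 2 = 4·3 = 12, so m* = 14.

b* = 8, m* = 14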